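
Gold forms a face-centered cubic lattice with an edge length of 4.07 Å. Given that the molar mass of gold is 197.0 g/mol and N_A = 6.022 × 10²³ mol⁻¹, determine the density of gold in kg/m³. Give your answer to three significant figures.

19400 kg/m³

An FCC unit cell contains Z = 4 atoms.
Cell volume: a³ = (4.07 Å)³ = (4.070 × 10^-8 cm)³ = 6.742 × 10^-23 cm³.
ρ = Z·M/(N_A·a³) = 4 × 197.0 / (6.022 × 10²³ × 6.742 × 10^-23) = 19.41 g/cm³ = 19400 kg/m³.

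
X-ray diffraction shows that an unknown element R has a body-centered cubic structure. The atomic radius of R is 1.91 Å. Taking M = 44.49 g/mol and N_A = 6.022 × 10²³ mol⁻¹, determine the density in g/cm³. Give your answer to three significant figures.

1.72 g/cm³

In a BCC lattice, atoms touch along the body diagonal, so √3·a = 4r, giving a = 4.411 Å = 4.411 × 10^-8 cm.
With Z = 2, ρ = Z·M/(N_A·a³) = 2 × 44.49 / (6.022 × 10²³ × 8.582 × 10^-23) = 1.722 g/cm³.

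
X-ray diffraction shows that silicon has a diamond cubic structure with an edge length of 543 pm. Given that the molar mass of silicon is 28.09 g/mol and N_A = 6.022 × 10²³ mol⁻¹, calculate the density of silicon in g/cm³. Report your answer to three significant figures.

2.33 g/cm³

A diamond cubic unit cell contains Z = 8 atoms.
Cell volume: a³ = (543 pm)³ = (5.430 × 10^-8 cm)³ = 1.601 × 10^-22 cm³.
ρ = Z·M/(N_A·a³) = 8 × 28.09 / (6.022 × 10²³ × 1.601 × 10^-22) = 2.331 g/cm³.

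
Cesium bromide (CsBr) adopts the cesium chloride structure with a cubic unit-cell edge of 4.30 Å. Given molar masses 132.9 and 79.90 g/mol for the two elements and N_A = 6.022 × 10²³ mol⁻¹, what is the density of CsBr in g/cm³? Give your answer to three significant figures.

The cesium chloride structure contains Z = 1 formula unit per cell; M(CsBr) = 132.9 + 79.90 = 212.8 g/mol.
a³ = (4.300 × 10^-8 cm)³ = 7.951 × 10^-23 cm³.
ρ = 1 × 212.8 / (6.022 × 10²³ × 7.951 × 10^-23) = 4.445 g/cm³.

4.44 g/cm³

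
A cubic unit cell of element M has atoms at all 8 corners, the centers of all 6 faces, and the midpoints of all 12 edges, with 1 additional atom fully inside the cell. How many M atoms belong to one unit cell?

Corner atoms are shared by 8 cells (1/8 each), face atoms by 2 (1/2 each), edge atoms by 4 (1/4 each), interior atoms are unshared.
Net atoms = 8 × 1/8 + 6 × 1/2 + 12 × 1/4 + 1 = 1 + 3 + 3 + 1 = 8.

8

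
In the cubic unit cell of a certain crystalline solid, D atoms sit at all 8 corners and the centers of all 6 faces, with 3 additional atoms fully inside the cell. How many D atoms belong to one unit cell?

Corner atoms are shared by 8 cells (1/8 each), face atoms by 2 (1/2 each), interior atoms are unshared.
Net atoms = 8 × 1/8 + 6 × 1/2 + 3 = 1 + 3 + 3 = 7.

7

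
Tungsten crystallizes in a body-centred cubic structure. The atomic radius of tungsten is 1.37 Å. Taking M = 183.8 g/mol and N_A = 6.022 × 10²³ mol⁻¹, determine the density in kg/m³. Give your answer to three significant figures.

In a BCC lattice, atoms touch along the body diagonal, so √3·a = 4r, giving a = 3.164 Å = 3.164 × 10^-8 cm.
With Z = 2, ρ = Z·M/(N_A·a³) = 2 × 183.8 / (6.022 × 10²³ × 3.167 × 10^-23) = 19.27 g/cm³ = 19300 kg/m³.

19300 kg/m³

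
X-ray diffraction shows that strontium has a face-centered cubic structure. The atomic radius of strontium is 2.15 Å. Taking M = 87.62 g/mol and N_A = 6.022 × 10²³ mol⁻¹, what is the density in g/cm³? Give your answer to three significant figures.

2.59 g/cm³

In an FCC lattice, atoms touch along the face diagonal, so √2·a = 4r, giving a = 6.081 Å = 6.081 × 10^-8 cm.
With Z = 4, ρ = Z·M/(N_A·a³) = 4 × 87.62 / (6.022 × 10²³ × 2.249 × 10^-22) = 2.588 g/cm³.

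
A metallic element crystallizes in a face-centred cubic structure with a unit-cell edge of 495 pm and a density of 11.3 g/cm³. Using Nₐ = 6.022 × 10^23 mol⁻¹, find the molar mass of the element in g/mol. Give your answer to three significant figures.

206 g/mol

An FCC cell has Z = 4 atoms; a = 4.950 × 10^-8 cm.
M = ρ·N_A·a³/Z = 11.3 × 6.022 × 10²³ × 1.213 × 10^-22 / 4 = 206 g/mol.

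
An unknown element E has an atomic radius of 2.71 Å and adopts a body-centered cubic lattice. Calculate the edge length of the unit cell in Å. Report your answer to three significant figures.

In a BCC lattice, atoms touch along the body diagonal, so √3·a = 4r.
a = 4r/√3 = 4 × 2.71 / 1.7321 = 6.26 Å.

6.26 Å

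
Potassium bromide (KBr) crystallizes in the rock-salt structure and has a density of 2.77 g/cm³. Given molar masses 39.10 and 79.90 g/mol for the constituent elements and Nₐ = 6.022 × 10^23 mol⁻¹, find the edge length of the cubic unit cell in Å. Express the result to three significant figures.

M(KBr) = 119.0 g/mol; Z = 4 formula units per cell.
a³ = Z·M/(N_A·ρ) = 4 × 119.0 / (6.022 × 10²³ × 2.77) = 2.854 × 10^-22 cm³, so a = 6.584 × 10^-8 cm = 6.58 Å.

6.58 Å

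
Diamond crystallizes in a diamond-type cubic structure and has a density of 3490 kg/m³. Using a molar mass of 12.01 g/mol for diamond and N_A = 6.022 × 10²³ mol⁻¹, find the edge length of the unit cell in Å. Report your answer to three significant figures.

With Z = 8 atoms per diamond cubic cell, a³ = Z·M/(N_A·ρ) = 8 × 12.01 / (6.022 × 10²³ × 3.490 g/cm³) = 4.572 × 10^-23 cm³.
a = (4.572 × 10^-23)^(1/3) = 3.576 × 10^-8 cm = 3.58 Å.

3.58 Å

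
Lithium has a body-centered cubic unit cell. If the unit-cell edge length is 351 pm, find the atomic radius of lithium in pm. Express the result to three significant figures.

In a BCC lattice, atoms touch along the body diagonal, so √3·a = 4r.
r = √3·a/4 = 1.7321 × 351 / 4 = 152 pm.

152 pm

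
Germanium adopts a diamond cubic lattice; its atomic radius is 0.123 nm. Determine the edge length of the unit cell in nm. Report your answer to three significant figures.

0.568 nm

In a diamond cubic lattice, nearest neighbors lie along the body diagonal with √3·a = 8r.
a = 8r/√3 = 8 × 0.123 / 1.7321 = 0.568 nm.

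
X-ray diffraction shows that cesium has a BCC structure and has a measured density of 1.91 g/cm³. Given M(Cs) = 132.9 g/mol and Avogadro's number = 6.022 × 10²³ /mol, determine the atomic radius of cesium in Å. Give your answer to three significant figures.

2.66 Å

For a BCC cell (Z = 2), a³ = Z·M/(N_A·ρ) = 2 × 132.9 / (6.022 × 10²³ × 1.910) = 2.311 × 10^-22 cm³, so a = 6.137 × 10^-8 cm = 6.137 Å.
Atoms touch along the body diagonal, so √3·a = 4r, so r = 0.4330 × a = 2.66 Å.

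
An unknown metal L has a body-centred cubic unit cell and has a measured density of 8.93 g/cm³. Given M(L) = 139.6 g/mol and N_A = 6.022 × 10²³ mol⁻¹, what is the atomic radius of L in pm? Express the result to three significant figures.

For a BCC cell (Z = 2), a³ = Z·M/(N_A·ρ) = 2 × 139.6 / (6.022 × 10²³ × 8.930) = 5.192 × 10^-23 cm³, so a = 3.731 × 10^-8 cm = 373.1 pm.
Atoms touch along the body diagonal, so √3·a = 4r, so r = 0.4330 × a = 162 pm.

162 pm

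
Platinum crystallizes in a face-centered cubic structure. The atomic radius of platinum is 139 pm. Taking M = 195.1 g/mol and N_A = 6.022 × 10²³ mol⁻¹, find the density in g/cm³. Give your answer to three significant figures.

In an FCC lattice, atoms touch along the face diagonal, so √2·a = 4r, giving a = 393.2 pm = 3.932 × 10^-8 cm.
With Z = 4, ρ = Z·M/(N_A·a³) = 4 × 195.1 / (6.022 × 10²³ × 6.077 × 10^-23) = 21.33 g/cm³.

21.3 g/cm³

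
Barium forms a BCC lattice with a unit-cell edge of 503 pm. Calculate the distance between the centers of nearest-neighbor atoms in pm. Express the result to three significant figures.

436 pm

In a BCC structure, atoms touch along the body diagonal, so √3·a = 4r; the nearest-neighbor distance equals 2r = 0.8660·a.
d = 0.8660 × 503 = 436 pm.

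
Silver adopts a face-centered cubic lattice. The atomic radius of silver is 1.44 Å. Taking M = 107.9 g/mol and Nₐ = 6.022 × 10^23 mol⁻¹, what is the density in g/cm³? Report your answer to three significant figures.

10.6 g/cm³

In an FCC lattice, atoms touch along the face diagonal, so √2·a = 4r, giving a = 4.073 Å = 4.073 × 10^-8 cm.
With Z = 4, ρ = Z·M/(N_A·a³) = 4 × 107.9 / (6.022 × 10²³ × 6.757 × 10^-23) = 10.61 g/cm³.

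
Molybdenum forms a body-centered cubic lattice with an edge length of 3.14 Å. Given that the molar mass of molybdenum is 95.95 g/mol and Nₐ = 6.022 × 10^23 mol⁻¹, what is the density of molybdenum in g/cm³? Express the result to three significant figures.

10.3 g/cm³

A BCC unit cell contains Z = 2 atoms.
Cell volume: a³ = (3.14 Å)³ = (3.140 × 10^-8 cm)³ = 3.096 × 10^-23 cm³.
ρ = Z·M/(N_A·a³) = 2 × 95.95 / (6.022 × 10²³ × 3.096 × 10^-23) = 10.29 g/cm³.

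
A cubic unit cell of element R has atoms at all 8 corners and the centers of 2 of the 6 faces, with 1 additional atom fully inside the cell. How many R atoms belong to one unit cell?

Corner atoms are shared by 8 cells (1/8 each), face atoms by 2 (1/2 each), interior atoms are unshared.
Net atoms = 8 × 1/8 + 2 × 1/2 + 1 = 1 + 1 + 1 = 3.

3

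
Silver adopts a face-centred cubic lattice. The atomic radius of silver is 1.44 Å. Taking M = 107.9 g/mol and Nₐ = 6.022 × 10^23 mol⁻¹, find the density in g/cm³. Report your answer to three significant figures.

In an FCC lattice, atoms touch along the face diagonal, so √2·a = 4r, giving a = 4.073 Å = 4.073 × 10^-8 cm.
With Z = 4, ρ = Z·M/(N_A·a³) = 4 × 107.9 / (6.022 × 10²³ × 6.757 × 10^-23) = 10.61 g/cm³.

10.6 g/cm³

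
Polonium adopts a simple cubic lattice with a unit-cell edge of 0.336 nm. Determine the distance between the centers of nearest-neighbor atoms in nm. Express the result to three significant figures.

0.336 nm

In a simple cubic structure, atoms touch along the cell edge, so a = 2r; the nearest-neighbor distance equals 2r = 1.000·a.
d = 1.000 × 0.336 = 0.336 nm.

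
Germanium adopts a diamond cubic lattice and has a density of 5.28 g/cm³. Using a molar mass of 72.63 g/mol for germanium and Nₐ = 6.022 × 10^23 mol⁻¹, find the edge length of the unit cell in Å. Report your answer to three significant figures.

With Z = 8 atoms per diamond cubic cell, a³ = Z·M/(N_A·ρ) = 8 × 72.63 / (6.022 × 10²³ × 5.280 g/cm³) = 1.827 × 10^-22 cm³.
a = (1.827 × 10^-22)^(1/3) = 5.675 × 10^-8 cm = 5.67 Å.

5.67 Å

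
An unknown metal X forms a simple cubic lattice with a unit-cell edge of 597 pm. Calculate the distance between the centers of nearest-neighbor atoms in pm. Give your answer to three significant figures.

597 pm

In a simple cubic structure, atoms touch along the cell edge, so a = 2r; the nearest-neighbor distance equals 2r = 1.000·a.
d = 1.000 × 597 = 597 pm.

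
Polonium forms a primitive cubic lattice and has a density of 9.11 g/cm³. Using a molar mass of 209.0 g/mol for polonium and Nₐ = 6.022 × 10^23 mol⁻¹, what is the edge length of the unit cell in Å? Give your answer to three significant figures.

With Z = 1 atom per simple cubic cell, a³ = Z·M/(N_A·ρ) = 1 × 209.0 / (6.022 × 10²³ × 9.110 g/cm³) = 3.810 × 10^-23 cm³.
a = (3.810 × 10^-23)^(1/3) = 3.365 × 10^-8 cm = 3.36 Å.

3.36 Å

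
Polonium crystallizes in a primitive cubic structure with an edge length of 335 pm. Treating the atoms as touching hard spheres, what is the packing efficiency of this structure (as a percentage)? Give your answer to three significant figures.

In a simple cubic lattice atoms touch along the cell edge, so a = 2r, so r = 0.5000a = 167.5 pm.
Packing fraction = Z·(4/3)πr³ / a³ = 1 × (4/3)π × (167.5)³ / (335)³ = 0.5236 = 52.4%.

52.4%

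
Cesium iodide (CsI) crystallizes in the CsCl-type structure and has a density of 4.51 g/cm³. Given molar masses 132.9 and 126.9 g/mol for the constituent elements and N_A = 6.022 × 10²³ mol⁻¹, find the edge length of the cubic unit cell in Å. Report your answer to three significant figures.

M(CsI) = 259.8 g/mol; Z = 1 formula unit per cell.
a³ = Z·M/(N_A·ρ) = 1 × 259.8 / (6.022 × 10²³ × 4.51) = 9.566 × 10^-23 cm³, so a = 4.573 × 10^-8 cm = 4.57 Å.

4.57 Å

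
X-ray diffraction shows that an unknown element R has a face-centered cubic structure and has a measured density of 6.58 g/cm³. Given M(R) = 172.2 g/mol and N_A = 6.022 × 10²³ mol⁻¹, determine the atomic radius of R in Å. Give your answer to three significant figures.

1.97 Å

For an FCC cell (Z = 4), a³ = Z·M/(N_A·ρ) = 4 × 172.2 / (6.022 × 10²³ × 6.580) = 1.738 × 10^-22 cm³, so a = 5.581 × 10^-8 cm = 5.581 Å.
Atoms touch along the face diagonal, so √2·a = 4r, so r = 0.3536 × a = 1.97 Å.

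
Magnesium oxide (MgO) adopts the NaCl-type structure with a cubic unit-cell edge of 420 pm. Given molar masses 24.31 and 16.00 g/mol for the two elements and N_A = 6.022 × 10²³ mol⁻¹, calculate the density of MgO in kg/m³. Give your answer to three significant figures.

3610 kg/m³

The NaCl-type structure contains Z = 4 formula units per cell; M(MgO) = 24.31 + 16.00 = 40.31 g/mol.
a³ = (4.200 × 10^-8 cm)³ = 7.409 × 10^-23 cm³.
ρ = 4 × 40.31 / (6.022 × 10²³ × 7.409 × 10^-23) = 3.614 g/cm³ = 3610 kg/m³.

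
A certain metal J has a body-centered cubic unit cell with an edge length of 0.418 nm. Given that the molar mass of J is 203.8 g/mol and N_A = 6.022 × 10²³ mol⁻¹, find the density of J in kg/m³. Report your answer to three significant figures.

9270 kg/m³

A BCC unit cell contains Z = 2 atoms.
Cell volume: a³ = (0.418 nm)³ = (4.180 × 10^-8 cm)³ = 7.303 × 10^-23 cm³.
ρ = Z·M/(N_A·a³) = 2 × 203.8 / (6.022 × 10²³ × 7.303 × 10^-23) = 9.268 g/cm³ = 9270 kg/m³.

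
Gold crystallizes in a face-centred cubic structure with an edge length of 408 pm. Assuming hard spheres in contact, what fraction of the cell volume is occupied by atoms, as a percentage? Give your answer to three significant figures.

In an FCC lattice atoms touch along the face diagonal, so √2·a = 4r, so r = 0.3536a = 144.2 pm.
Packing fraction = Z·(4/3)πr³ / a³ = 4 × (4/3)π × (144.2)³ / (408)³ = 0.7405 = 74.0%.

74.0%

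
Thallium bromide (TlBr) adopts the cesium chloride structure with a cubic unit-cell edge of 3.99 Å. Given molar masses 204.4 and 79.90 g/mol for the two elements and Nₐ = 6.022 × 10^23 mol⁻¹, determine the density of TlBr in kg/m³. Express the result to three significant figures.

The cesium chloride structure contains Z = 1 formula unit per cell; M(TlBr) = 204.4 + 79.90 = 284.3 g/mol.
a³ = (3.990 × 10^-8 cm)³ = 6.352 × 10^-23 cm³.
ρ = 1 × 284.3 / (6.022 × 10²³ × 6.352 × 10^-23) = 7.432 g/cm³ = 7430 kg/m³.

7430 kg/m³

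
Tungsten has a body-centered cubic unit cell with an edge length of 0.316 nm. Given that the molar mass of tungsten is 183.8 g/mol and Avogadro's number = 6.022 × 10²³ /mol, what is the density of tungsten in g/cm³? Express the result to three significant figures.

19.3 g/cm³

A BCC unit cell contains Z = 2 atoms.
Cell volume: a³ = (0.316 nm)³ = (3.160 × 10^-8 cm)³ = 3.155 × 10^-23 cm³.
ρ = Z·M/(N_A·a³) = 2 × 183.8 / (6.022 × 10²³ × 3.155 × 10^-23) = 19.35 g/cm³.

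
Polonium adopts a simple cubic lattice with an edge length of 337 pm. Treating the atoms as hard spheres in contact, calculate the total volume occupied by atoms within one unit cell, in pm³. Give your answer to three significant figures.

In a simple cubic lattice atoms touch along the cell edge, so a = 2r, so r = 0.5000a = 168.5 pm.
V_atoms = Z × (4/3)πr³ = 1 × (4/3)π × (168.5)³ = 2.00 × 10^7 pm³.

2.00 × 10^7 pm³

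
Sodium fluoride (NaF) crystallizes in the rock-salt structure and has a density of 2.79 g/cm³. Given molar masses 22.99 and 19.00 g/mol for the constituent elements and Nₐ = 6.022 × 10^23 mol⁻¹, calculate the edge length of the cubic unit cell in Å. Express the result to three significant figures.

M(NaF) = 41.99 g/mol; Z = 4 formula units per cell.
a³ = Z·M/(N_A·ρ) = 4 × 41.99 / (6.022 × 10²³ × 2.79) = 9.997 × 10^-23 cm³, so a = 4.641 × 10^-8 cm = 4.64 Å.

4.64 Å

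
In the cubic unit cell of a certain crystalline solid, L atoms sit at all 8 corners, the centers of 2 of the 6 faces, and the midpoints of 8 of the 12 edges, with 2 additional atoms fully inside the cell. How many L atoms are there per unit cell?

Corner atoms are shared by 8 cells (1/8 each), face atoms by 2 (1/2 each), edge atoms by 4 (1/4 each), interior atoms are unshared.
Net atoms = 8 × 1/8 + 2 × 1/2 + 8 × 1/4 + 2 = 1 + 1 + 2 + 2 = 6.

6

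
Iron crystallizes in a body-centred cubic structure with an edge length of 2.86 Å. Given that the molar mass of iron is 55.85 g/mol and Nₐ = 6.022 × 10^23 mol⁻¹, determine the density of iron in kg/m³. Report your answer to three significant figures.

A BCC unit cell contains Z = 2 atoms.
Cell volume: a³ = (2.86 Å)³ = (2.860 × 10^-8 cm)³ = 2.339 × 10^-23 cm³.
ρ = Z·M/(N_A·a³) = 2 × 55.85 / (6.022 × 10²³ × 2.339 × 10^-23) = 7.929 g/cm³ = 7930 kg/m³.

7930 kg/m³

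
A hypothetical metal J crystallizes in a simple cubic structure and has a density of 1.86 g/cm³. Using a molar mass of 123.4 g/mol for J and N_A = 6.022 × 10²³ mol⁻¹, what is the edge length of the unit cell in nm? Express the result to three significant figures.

With Z = 1 atom per simple cubic cell, a³ = Z·M/(N_A·ρ) = 1 × 123.4 / (6.022 × 10²³ × 1.860 g/cm³) = 1.102 × 10^-22 cm³.
a = (1.102 × 10^-22)^(1/3) = 4.794 × 10^-8 cm = 0.479 nm.

0.479 nm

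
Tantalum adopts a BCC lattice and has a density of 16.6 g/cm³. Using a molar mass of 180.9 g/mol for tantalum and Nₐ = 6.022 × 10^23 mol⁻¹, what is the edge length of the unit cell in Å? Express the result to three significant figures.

3.31 Å

With Z = 2 atoms per BCC cell, a³ = Z·M/(N_A·ρ) = 2 × 180.9 / (6.022 × 10²³ × 16.60 g/cm³) = 3.619 × 10^-23 cm³.
a = (3.619 × 10^-23)^(1/3) = 3.308 × 10^-8 cm = 3.31 Å.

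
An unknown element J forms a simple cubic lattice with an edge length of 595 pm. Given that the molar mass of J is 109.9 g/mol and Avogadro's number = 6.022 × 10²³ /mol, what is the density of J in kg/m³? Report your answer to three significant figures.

866 kg/m³

A simple cubic unit cell contains Z = 1 atom.
Cell volume: a³ = (595 pm)³ = (5.950 × 10^-8 cm)³ = 2.106 × 10^-22 cm³.
ρ = Z·M/(N_A·a³) = 1 × 109.9 / (6.022 × 10²³ × 2.106 × 10^-22) = 0.8664 g/cm³ = 866 kg/m³.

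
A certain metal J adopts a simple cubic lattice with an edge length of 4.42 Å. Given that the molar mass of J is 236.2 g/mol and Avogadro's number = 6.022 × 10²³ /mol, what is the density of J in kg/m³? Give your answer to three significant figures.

4540 kg/m³

A simple cubic unit cell contains Z = 1 atom.
Cell volume: a³ = (4.42 Å)³ = (4.420 × 10^-8 cm)³ = 8.635 × 10^-23 cm³.
ρ = Z·M/(N_A·a³) = 1 × 236.2 / (6.022 × 10²³ × 8.635 × 10^-23) = 4.542 g/cm³ = 4540 kg/m³.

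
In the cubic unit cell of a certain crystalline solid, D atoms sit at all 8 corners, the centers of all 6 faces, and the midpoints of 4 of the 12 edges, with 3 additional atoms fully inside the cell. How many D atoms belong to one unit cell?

Corner atoms are shared by 8 cells (1/8 each), face atoms by 2 (1/2 each), edge atoms by 4 (1/4 each), interior atoms are unshared.
Net atoms = 8 × 1/8 + 6 × 1/2 + 4 × 1/4 + 3 = 1 + 3 + 1 + 3 = 8.

8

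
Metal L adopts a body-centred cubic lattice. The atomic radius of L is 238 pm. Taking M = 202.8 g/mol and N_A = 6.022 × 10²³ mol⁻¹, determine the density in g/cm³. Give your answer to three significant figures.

4.06 g/cm³

In a BCC lattice, atoms touch along the body diagonal, so √3·a = 4r, giving a = 549.6 pm = 5.496 × 10^-8 cm.
With Z = 2, ρ = Z·M/(N_A·a³) = 2 × 202.8 / (6.022 × 10²³ × 1.660 × 10^-22) = 4.056 g/cm³.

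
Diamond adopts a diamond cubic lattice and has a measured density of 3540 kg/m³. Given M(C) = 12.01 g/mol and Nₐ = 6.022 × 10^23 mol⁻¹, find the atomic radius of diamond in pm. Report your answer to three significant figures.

77.0 pm

For a diamond cubic cell (Z = 8), a³ = Z·M/(N_A·ρ) = 8 × 12.01 / (6.022 × 10²³ × 3.540) = 4.507 × 10^-23 cm³, so a = 3.559 × 10^-8 cm = 355.9 pm.
Nearest neighbors lie along the body diagonal with √3·a = 8r, so r = 0.2165 × a = 77.0 pm.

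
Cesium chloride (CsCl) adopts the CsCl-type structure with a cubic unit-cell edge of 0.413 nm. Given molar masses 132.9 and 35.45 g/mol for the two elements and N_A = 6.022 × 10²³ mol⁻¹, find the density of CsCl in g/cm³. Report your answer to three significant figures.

3.97 g/cm³

The CsCl-type structure contains Z = 1 formula unit per cell; M(CsCl) = 132.9 + 35.45 = 168.35 g/mol.
a³ = (4.130 × 10^-8 cm)³ = 7.044 × 10^-23 cm³.
ρ = 1 × 168.35 / (6.022 × 10²³ × 7.044 × 10^-23) = 3.968 g/cm³.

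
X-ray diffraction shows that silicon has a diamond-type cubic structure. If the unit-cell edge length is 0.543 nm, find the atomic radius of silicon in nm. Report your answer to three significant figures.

In a diamond cubic lattice, nearest neighbors lie along the body diagonal with √3·a = 8r.
r = √3·a/8 = 1.7321 × 0.543 / 8 = 0.118 nm.

0.118 nm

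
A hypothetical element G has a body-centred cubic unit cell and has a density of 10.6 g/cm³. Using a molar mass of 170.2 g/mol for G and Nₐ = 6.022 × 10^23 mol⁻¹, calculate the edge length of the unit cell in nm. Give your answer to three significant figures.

0.376 nm

With Z = 2 atoms per BCC cell, a³ = Z·M/(N_A·ρ) = 2 × 170.2 / (6.022 × 10²³ × 10.60 g/cm³) = 5.333 × 10^-23 cm³.
a = (5.333 × 10^-23)^(1/3) = 3.764 × 10^-8 cm = 0.376 nm.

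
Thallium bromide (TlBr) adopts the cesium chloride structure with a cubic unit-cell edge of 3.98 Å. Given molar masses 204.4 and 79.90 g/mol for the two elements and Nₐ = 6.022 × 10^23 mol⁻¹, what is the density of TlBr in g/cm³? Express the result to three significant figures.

7.49 g/cm³

The cesium chloride structure contains Z = 1 formula unit per cell; M(TlBr) = 204.4 + 79.90 = 284.3 g/mol.
a³ = (3.980 × 10^-8 cm)³ = 6.304 × 10^-23 cm³.
ρ = 1 × 284.3 / (6.022 × 10²³ × 6.304 × 10^-23) = 7.488 g/cm³.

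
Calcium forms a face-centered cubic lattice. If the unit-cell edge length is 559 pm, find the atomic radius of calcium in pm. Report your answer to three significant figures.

In an FCC lattice, atoms touch along the face diagonal, so √2·a = 4r.
r = √2·a/4 = 1.4142 × 559 / 4 = 198 pm.

198 pm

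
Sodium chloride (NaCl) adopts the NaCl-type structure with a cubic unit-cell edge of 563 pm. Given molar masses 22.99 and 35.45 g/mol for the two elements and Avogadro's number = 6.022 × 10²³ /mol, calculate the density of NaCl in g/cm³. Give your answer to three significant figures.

2.18 g/cm³

The NaCl-type structure contains Z = 4 formula units per cell; M(NaCl) = 22.99 + 35.45 = 58.44 g/mol.
a³ = (5.630 × 10^-8 cm)³ = 1.785 × 10^-22 cm³.
ρ = 4 × 58.44 / (6.022 × 10²³ × 1.785 × 10^-22) = 2.175 g/cm³.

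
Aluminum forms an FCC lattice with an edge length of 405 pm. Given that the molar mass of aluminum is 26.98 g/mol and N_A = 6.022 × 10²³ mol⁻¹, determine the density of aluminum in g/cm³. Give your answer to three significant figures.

An FCC unit cell contains Z = 4 atoms.
Cell volume: a³ = (405 pm)³ = (4.050 × 10^-8 cm)³ = 6.643 × 10^-23 cm³.
ρ = Z·M/(N_A·a³) = 4 × 26.98 / (6.022 × 10²³ × 6.643 × 10^-23) = 2.698 g/cm³.

2.70 g/cm³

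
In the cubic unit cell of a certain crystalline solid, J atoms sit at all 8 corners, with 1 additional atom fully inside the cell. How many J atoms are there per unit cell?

Corner atoms are shared by 8 cells (1/8 each), interior atoms are unshared.
Net atoms = 8 × 1/8 + 1 = 1 + 1 = 2.

2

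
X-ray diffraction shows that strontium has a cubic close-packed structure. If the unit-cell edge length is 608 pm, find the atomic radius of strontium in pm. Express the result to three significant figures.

In an FCC lattice, atoms touch along the face diagonal, so √2·a = 4r.
r = √2·a/4 = 1.4142 × 608 / 4 = 215 pm.

215 pm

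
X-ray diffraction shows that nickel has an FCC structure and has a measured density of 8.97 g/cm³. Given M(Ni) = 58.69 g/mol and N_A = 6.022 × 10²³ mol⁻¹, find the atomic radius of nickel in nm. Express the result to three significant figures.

For an FCC cell (Z = 4), a³ = Z·M/(N_A·ρ) = 4 × 58.69 / (6.022 × 10²³ × 8.970) = 4.346 × 10^-23 cm³, so a = 3.516 × 10^-8 cm = 0.3516 nm.
Atoms touch along the face diagonal, so √2·a = 4r, so r = 0.3536 × a = 0.124 nm.

0.124 nm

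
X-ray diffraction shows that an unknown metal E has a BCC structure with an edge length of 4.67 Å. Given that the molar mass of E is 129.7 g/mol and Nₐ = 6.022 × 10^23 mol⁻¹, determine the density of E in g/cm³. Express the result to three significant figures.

A BCC unit cell contains Z = 2 atoms.
Cell volume: a³ = (4.67 Å)³ = (4.670 × 10^-8 cm)³ = 1.018 × 10^-22 cm³.
ρ = Z·M/(N_A·a³) = 2 × 129.7 / (6.022 × 10²³ × 1.018 × 10^-22) = 4.229 g/cm³.

4.23 g/cm³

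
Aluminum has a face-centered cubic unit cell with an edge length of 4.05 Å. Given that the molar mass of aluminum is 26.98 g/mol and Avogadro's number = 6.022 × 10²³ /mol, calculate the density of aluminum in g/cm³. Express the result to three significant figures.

An FCC unit cell contains Z = 4 atoms.
Cell volume: a³ = (4.05 Å)³ = (4.050 × 10^-8 cm)³ = 6.643 × 10^-23 cm³.
ρ = Z·M/(N_A·a³) = 4 × 26.98 / (6.022 × 10²³ × 6.643 × 10^-23) = 2.698 g/cm³.

2.70 g/cm³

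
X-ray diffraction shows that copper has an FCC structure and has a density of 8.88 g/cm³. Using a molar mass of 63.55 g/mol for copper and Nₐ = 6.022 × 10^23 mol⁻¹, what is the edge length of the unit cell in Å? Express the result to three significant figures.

3.62 Å

With Z = 4 atoms per FCC cell, a³ = Z·M/(N_A·ρ) = 4 × 63.55 / (6.022 × 10²³ × 8.880 g/cm³) = 4.754 × 10^-23 cm³.
a = (4.754 × 10^-23)^(1/3) = 3.622 × 10^-8 cm = 3.62 Å.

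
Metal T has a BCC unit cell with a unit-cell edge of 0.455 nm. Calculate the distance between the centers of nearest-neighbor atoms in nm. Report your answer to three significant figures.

0.394 nm

In a BCC structure, atoms touch along the body diagonal, so √3·a = 4r; the nearest-neighbor distance equals 2r = 0.8660·a.
d = 0.8660 × 0.455 = 0.394 nm.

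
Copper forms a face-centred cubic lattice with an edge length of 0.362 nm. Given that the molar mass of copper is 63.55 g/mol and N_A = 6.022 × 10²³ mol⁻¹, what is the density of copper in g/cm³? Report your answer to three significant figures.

An FCC unit cell contains Z = 4 atoms.
Cell volume: a³ = (0.362 nm)³ = (3.620 × 10^-8 cm)³ = 4.744 × 10^-23 cm³.
ρ = Z·M/(N_A·a³) = 4 × 63.55 / (6.022 × 10²³ × 4.744 × 10^-23) = 8.898 g/cm³.

8.90 g/cm³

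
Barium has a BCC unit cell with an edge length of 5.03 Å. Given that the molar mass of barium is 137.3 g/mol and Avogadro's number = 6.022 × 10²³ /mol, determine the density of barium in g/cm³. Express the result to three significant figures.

A BCC unit cell contains Z = 2 atoms.
Cell volume: a³ = (5.03 Å)³ = (5.030 × 10^-8 cm)³ = 1.273 × 10^-22 cm³.
ρ = Z·M/(N_A·a³) = 2 × 137.3 / (6.022 × 10²³ × 1.273 × 10^-22) = 3.583 g/cm³.

3.58 g/cm³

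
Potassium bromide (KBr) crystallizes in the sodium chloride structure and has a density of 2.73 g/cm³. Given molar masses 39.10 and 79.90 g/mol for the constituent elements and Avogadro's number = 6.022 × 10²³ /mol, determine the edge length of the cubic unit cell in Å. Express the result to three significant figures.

6.62 Å

M(KBr) = 119.0 g/mol; Z = 4 formula units per cell.
a³ = Z·M/(N_A·ρ) = 4 × 119.0 / (6.022 × 10²³ × 2.73) = 2.895 × 10^-22 cm³, so a = 6.616 × 10^-8 cm = 6.62 Å.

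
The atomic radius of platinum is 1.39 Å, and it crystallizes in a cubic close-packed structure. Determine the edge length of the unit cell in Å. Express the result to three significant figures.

In an FCC lattice, atoms touch along the face diagonal, so √2·a = 4r.
a = 4r/√2 = 4 × 1.39 / 1.4142 = 3.93 Å.

3.93 Å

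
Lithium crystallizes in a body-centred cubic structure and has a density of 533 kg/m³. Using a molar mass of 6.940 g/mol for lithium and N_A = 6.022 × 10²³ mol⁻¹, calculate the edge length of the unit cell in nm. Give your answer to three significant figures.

0.351 nm

With Z = 2 atoms per BCC cell, a³ = Z·M/(N_A·ρ) = 2 × 6.940 / (6.022 × 10²³ × 0.5330 g/cm³) = 4.324 × 10^-23 cm³.
a = (4.324 × 10^-23)^(1/3) = 3.510 × 10^-8 cm = 0.351 nm.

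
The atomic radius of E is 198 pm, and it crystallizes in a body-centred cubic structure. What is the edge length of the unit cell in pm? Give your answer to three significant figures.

In a BCC lattice, atoms touch along the body diagonal, so √3·a = 4r.
a = 4r/√3 = 4 × 198 / 1.7321 = 457 pm.

457 pm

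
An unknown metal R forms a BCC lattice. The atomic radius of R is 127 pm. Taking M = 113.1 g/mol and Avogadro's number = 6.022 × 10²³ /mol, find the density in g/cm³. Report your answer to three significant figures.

In a BCC lattice, atoms touch along the body diagonal, so √3·a = 4r, giving a = 293.3 pm = 2.933 × 10^-8 cm.
With Z = 2, ρ = Z·M/(N_A·a³) = 2 × 113.1 / (6.022 × 10²³ × 2.523 × 10^-23) = 14.89 g/cm³.

14.9 g/cm³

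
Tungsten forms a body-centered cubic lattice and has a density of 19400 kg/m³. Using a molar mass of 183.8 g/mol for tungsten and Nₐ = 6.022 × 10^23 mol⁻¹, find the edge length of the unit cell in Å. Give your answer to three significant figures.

3.16 Å

With Z = 2 atoms per BCC cell, a³ = Z·M/(N_A·ρ) = 2 × 183.8 / (6.022 × 10²³ × 19.40 g/cm³) = 3.147 × 10^-23 cm³.
a = (3.147 × 10^-23)^(1/3) = 3.157 × 10^-8 cm = 3.16 Å.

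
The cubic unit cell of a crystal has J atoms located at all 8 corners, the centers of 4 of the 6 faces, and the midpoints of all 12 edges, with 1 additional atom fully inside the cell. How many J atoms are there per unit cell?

7

Corner atoms are shared by 8 cells (1/8 each), face atoms by 2 (1/2 each), edge atoms by 4 (1/4 each), interior atoms are unshared.
Net atoms = 8 × 1/8 + 4 × 1/2 + 12 × 1/4 + 1 = 1 + 2 + 3 + 1 = 7.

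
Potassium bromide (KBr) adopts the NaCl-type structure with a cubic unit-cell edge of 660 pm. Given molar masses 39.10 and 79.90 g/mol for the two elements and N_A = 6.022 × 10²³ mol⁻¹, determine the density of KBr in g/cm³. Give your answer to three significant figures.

2.75 g/cm³

The NaCl-type structure contains Z = 4 formula units per cell; M(KBr) = 39.10 + 79.90 = 119.0 g/mol.
a³ = (6.600 × 10^-8 cm)³ = 2.875 × 10^-22 cm³.
ρ = 4 × 119.0 / (6.022 × 10²³ × 2.875 × 10^-22) = 2.749 g/cm³.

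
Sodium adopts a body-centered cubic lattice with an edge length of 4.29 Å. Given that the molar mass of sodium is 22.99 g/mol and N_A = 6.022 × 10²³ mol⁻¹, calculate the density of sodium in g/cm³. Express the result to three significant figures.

A BCC unit cell contains Z = 2 atoms.
Cell volume: a³ = (4.29 Å)³ = (4.290 × 10^-8 cm)³ = 7.895 × 10^-23 cm³.
ρ = Z·M/(N_A·a³) = 2 × 22.99 / (6.022 × 10²³ × 7.895 × 10^-23) = 0.9671 g/cm³.

0.967 g/cm³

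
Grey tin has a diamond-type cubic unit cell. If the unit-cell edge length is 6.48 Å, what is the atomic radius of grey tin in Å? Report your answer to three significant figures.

1.40 Å

In a diamond cubic lattice, nearest neighbors lie along the body diagonal with √3·a = 8r.
r = √3·a/8 = 1.7321 × 6.48 / 8 = 1.40 Å.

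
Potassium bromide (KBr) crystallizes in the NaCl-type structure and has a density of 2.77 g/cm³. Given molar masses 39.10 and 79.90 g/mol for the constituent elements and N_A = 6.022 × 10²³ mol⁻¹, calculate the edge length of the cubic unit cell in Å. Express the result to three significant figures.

M(KBr) = 119.0 g/mol; Z = 4 formula units per cell.
a³ = Z·M/(N_A·ρ) = 4 × 119.0 / (6.022 × 10²³ × 2.77) = 2.854 × 10^-22 cm³, so a = 6.584 × 10^-8 cm = 6.58 Å.

6.58 Å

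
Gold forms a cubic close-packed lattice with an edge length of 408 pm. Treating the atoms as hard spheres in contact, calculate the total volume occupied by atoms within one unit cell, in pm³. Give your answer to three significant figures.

In an FCC lattice atoms touch along the face diagonal, so √2·a = 4r, so r = 0.3536a = 144.2 pm.
V_atoms = Z × (4/3)πr³ = 4 × (4/3)π × (144.2)³ = 5.03 × 10^7 pm³.

5.03 × 10^7 pm³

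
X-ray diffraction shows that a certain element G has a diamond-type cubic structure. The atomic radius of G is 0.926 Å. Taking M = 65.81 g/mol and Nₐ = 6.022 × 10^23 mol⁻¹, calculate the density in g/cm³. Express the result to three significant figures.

11.2 g/cm³

In a diamond cubic lattice, nearest neighbors lie along the body diagonal with √3·a = 8r, giving a = 4.277 Å = 4.277 × 10^-8 cm.
With Z = 8, ρ = Z·M/(N_A·a³) = 8 × 65.81 / (6.022 × 10²³ × 7.824 × 10^-23) = 11.17 g/cm³.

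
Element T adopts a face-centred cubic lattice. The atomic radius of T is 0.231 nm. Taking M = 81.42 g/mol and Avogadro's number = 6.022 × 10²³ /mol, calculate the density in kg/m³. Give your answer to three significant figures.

1940 kg/m³

In an FCC lattice, atoms touch along the face diagonal, so √2·a = 4r, giving a = 0.6534 nm = 6.534 × 10^-8 cm.
With Z = 4, ρ = Z·M/(N_A·a³) = 4 × 81.42 / (6.022 × 10²³ × 2.789 × 10^-22) = 1.939 g/cm³ = 1940 kg/m³.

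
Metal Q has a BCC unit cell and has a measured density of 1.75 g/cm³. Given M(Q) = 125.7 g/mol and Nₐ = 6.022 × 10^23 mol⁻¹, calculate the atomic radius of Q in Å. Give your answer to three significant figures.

2.69 Å

For a BCC cell (Z = 2), a³ = Z·M/(N_A·ρ) = 2 × 125.7 / (6.022 × 10²³ × 1.750) = 2.386 × 10^-22 cm³, so a = 6.202 × 10^-8 cm = 6.202 Å.
Atoms touch along the body diagonal, so √3·a = 4r, so r = 0.4330 × a = 2.69 Å.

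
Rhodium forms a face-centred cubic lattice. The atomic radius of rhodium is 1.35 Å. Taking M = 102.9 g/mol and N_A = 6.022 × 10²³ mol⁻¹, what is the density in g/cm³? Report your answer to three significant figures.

In an FCC lattice, atoms touch along the face diagonal, so √2·a = 4r, giving a = 3.818 Å = 3.818 × 10^-8 cm.
With Z = 4, ρ = Z·M/(N_A·a³) = 4 × 102.9 / (6.022 × 10²³ × 5.567 × 10^-23) = 12.28 g/cm³.

12.3 g/cm³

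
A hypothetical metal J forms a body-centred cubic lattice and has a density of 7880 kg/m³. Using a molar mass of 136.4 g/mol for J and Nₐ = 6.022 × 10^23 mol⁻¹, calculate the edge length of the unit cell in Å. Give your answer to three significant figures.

With Z = 2 atoms per BCC cell, a³ = Z·M/(N_A·ρ) = 2 × 136.4 / (6.022 × 10²³ × 7.880 g/cm³) = 5.749 × 10^-23 cm³.
a = (5.749 × 10^-23)^(1/3) = 3.859 × 10^-8 cm = 3.86 Å.

3.86 Å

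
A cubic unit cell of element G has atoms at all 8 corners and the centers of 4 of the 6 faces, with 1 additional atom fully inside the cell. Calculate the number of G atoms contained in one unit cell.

Corner atoms are shared by 8 cells (1/8 each), face atoms by 2 (1/2 each), interior atoms are unshared.
Net atoms = 8 × 1/8 + 4 × 1/2 + 1 = 1 + 2 + 1 = 4.

4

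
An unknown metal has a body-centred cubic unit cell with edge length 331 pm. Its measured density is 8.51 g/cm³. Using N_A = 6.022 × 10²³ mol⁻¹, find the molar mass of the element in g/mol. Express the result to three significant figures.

A BCC cell has Z = 2 atoms; a = 3.310 × 10^-8 cm.
M = ρ·N_A·a³/Z = 8.51 × 6.022 × 10²³ × 3.626 × 10^-23 / 2 = 92.9 g/mol.

92.9 g/mol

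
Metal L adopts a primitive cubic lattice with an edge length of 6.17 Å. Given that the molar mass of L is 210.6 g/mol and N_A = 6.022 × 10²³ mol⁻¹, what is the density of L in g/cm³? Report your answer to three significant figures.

1.49 g/cm³

A simple cubic unit cell contains Z = 1 atom.
Cell volume: a³ = (6.17 Å)³ = (6.170 × 10^-8 cm)³ = 2.349 × 10^-22 cm³.
ρ = Z·M/(N_A·a³) = 1 × 210.6 / (6.022 × 10²³ × 2.349 × 10^-22) = 1.489 g/cm³.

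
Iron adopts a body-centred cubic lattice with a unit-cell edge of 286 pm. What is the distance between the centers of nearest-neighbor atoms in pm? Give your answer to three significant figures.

248 pm

In a BCC structure, atoms touch along the body diagonal, so √3·a = 4r; the nearest-neighbor distance equals 2r = 0.8660·a.
d = 0.8660 × 286 = 248 pm.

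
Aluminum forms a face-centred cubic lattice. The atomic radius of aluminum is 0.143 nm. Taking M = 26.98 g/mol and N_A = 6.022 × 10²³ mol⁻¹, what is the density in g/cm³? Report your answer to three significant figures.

In an FCC lattice, atoms touch along the face diagonal, so √2·a = 4r, giving a = 0.4045 nm = 4.045 × 10^-8 cm.
With Z = 4, ρ = Z·M/(N_A·a³) = 4 × 26.98 / (6.022 × 10²³ × 6.617 × 10^-23) = 2.708 g/cm³.

2.71 g/cm³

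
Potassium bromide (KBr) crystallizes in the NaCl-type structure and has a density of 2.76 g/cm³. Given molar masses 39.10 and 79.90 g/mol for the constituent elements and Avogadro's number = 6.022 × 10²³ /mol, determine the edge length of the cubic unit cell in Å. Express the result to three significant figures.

6.59 Å

M(KBr) = 119.0 g/mol; Z = 4 formula units per cell.
a³ = Z·M/(N_A·ρ) = 4 × 119.0 / (6.022 × 10²³ × 2.76) = 2.864 × 10^-22 cm³, so a = 6.592 × 10^-8 cm = 6.59 Å.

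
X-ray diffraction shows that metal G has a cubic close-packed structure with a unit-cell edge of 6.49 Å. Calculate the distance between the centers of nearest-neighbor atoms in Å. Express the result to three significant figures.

4.59 Å

In an FCC structure, atoms touch along the face diagonal, so √2·a = 4r; the nearest-neighbor distance equals 2r = 0.7071·a.
d = 0.7071 × 6.49 = 4.59 Å.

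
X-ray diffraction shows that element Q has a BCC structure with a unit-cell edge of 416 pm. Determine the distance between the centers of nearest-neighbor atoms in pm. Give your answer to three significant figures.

In a BCC structure, atoms touch along the body diagonal, so √3·a = 4r; the nearest-neighbor distance equals 2r = 0.8660·a.
d = 0.8660 × 416 = 360 pm.

360 pm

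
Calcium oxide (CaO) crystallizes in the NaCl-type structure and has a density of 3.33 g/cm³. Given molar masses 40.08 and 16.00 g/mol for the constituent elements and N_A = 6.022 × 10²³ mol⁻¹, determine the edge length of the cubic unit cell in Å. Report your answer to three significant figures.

M(CaO) = 56.08 g/mol; Z = 4 formula units per cell.
a³ = Z·M/(N_A·ρ) = 4 × 56.08 / (6.022 × 10²³ × 3.33) = 1.119 × 10^-22 cm³, so a = 4.818 × 10^-8 cm = 4.82 Å.

4.82 Å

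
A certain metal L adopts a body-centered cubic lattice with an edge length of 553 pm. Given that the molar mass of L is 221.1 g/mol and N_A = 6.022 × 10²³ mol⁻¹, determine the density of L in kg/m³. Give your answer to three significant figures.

A BCC unit cell contains Z = 2 atoms.
Cell volume: a³ = (553 pm)³ = (5.530 × 10^-8 cm)³ = 1.691 × 10^-22 cm³.
ρ = Z·M/(N_A·a³) = 2 × 221.1 / (6.022 × 10²³ × 1.691 × 10^-22) = 4.342 g/cm³ = 4340 kg/m³.

4340 kg/m³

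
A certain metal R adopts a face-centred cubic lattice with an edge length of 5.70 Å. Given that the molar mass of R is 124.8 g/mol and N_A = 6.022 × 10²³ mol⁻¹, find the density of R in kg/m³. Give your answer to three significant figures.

4480 kg/m³

An FCC unit cell contains Z = 4 atoms.
Cell volume: a³ = (5.70 Å)³ = (5.700 × 10^-8 cm)³ = 1.852 × 10^-22 cm³.
ρ = Z·M/(N_A·a³) = 4 × 124.8 / (6.022 × 10²³ × 1.852 × 10^-22) = 4.476 g/cm³ = 4480 kg/m³.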